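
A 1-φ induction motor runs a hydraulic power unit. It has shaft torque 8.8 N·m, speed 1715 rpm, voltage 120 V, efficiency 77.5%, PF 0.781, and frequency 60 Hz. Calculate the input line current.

21.8 A

ω = 2π×1715/60 = 179.6 rad/s; P_out = τω = 8.8 × 179.6 = 1580 W
P_in = P_out / η = 1580 / 0.775 = 2039 W
I = P_in / (V·cosφ) = 2039 / (120 × 0.781) = 21.8 A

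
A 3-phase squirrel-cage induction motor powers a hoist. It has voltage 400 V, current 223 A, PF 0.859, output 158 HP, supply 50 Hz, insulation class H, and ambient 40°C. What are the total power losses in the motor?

P_in = √3·V·I·cosφ = 1.732×400×223×0.859 = 132711 W
P_out = 158×746 = 117868 W
Losses = P_in − P_out = 132711 − 117868 = 14843 W

14.8 kW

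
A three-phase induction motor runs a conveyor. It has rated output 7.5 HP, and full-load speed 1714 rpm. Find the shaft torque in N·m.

P_out = 7.5 × 746 = 5595 W
ω = 2π × 1714/60 = 179.5 rad/s
τ = P_out/ω = 5595/179.5 = 31.2 N·m

31.2 N·m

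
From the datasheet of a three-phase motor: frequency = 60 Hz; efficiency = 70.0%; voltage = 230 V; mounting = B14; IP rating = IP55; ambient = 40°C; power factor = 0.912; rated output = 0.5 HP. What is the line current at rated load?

1.47 A

P_out = 0.5 × 746 = 373 W
P_in = P_out / η = 373 / 0.700 = 533 W
I_L = P_in / (√3·V_L·cosφ) = 533 / (1.732 × 230 × 0.912) = 1.47 A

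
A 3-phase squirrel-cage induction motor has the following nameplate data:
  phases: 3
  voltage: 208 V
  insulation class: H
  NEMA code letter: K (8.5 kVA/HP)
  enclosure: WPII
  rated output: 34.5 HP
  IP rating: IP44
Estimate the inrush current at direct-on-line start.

814 A

S_LR = 8.5 × 34.5 = 293.25 kVA
I_LR = S_LR/(√3·V_L) = 293250/(1.732×208) = 814 A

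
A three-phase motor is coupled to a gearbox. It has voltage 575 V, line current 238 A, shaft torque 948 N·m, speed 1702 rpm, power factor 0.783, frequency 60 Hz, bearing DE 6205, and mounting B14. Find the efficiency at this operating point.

91.0 %

ω = 2π × 1702/60 = 178.2 rad/s; P_out = τω = 948 × 178.2 = 168934 W
P_in = √3·V_L·I_L·cosφ = 1.732 × 575 × 238 × 0.783 = 185590 W
η = P_out / P_in = 168934 / 185590 = 0.910 = 91.0%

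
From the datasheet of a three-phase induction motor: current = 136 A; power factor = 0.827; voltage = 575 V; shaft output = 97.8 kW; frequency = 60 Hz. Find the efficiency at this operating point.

P_out = 97.8 kW = 97800 W
P_in = √3·V_L·I_L·cosφ = 1.732 × 575 × 136 × 0.827 = 112011 W
η = P_out / P_in = 97800 / 112011 = 0.873 = 87.3%

87.3 %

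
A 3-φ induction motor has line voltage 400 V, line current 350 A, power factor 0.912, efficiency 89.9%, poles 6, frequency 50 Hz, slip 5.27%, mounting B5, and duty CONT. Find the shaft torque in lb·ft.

P_in = √3·V·I·cosφ = 1.732 × 400 × 350 × 0.912 = 221142 W
P_out = η·P_in = 0.899 × 221142 = 198807 W
n_s = 120×50/6 = 1000 rpm; n = 1000×(1−0.0527) = 947 rpm
ω = 2π×947/60 = 99.17 rad/s
τ = P_out/ω = 198807/99.17 = 2005 N·m
In lb·ft: 2005/1.356 = 1480 lb·ft

1480 lb·ft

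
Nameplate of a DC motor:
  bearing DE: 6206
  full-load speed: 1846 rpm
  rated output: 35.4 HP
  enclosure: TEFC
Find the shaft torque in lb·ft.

101 lb·ft

P_out = 35.4 × 746 = 26408 W
ω = 2π × 1846/60 = 193.3 rad/s
τ = P_out/ω = 26408/193.3 = 136.6 N·m
In lb·ft: 136.6/1.356 = 101 lb·ft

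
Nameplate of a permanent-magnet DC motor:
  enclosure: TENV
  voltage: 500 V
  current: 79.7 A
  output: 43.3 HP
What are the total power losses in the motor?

7.55 kW

P_in = V·I = 500×79.7 = 39850 W
P_out = 43.3×746 = 32302 W
Losses = P_in − P_out = 39850 − 32302 = 7548 W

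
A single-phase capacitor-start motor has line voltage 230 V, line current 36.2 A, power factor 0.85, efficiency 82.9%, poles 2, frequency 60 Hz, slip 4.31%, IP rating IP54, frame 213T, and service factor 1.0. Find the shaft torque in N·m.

16.3 N·m

P_in = V·I·cosφ = 230 × 36.2 × 0.85 = 7077 W
P_out = η·P_in = 0.829 × 7077 = 5867 W
n_s = 120×60/2 = 3600 rpm; n = 3600×(1−0.0431) = 3445 rpm
ω = 2π×3445/60 = 360.8 rad/s
τ = P_out/ω = 5867/360.8 = 16.3 N·m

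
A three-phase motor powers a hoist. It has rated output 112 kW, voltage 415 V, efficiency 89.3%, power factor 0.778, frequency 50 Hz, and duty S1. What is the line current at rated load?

P_out = 112 kW = 112000 W
P_in = P_out / η = 112000 / 0.893 = 125420 W
I_L = P_in / (√3·V_L·cosφ) = 125420 / (1.732 × 415 × 0.778) = 224 A

224 A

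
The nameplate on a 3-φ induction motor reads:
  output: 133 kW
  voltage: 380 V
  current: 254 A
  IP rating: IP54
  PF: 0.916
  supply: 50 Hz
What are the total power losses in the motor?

P_in = √3·V·I·cosφ = 1.732×380×254×0.916 = 153130 W
P_out = 133000 W
Losses = P_in − P_out = 153130 − 133000 = 20130 W

20.1 kW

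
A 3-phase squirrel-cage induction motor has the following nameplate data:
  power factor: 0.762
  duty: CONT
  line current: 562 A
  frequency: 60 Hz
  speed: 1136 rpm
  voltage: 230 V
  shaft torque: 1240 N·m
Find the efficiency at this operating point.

86.5 %

ω = 2π × 1136/60 = 119 rad/s; P_out = τω = 1240 × 119 = 147560 W
P_in = √3·V_L·I_L·cosφ = 1.732 × 230 × 562 × 0.762 = 170595 W
η = P_out / P_in = 147560 / 170595 = 0.865 = 86.5%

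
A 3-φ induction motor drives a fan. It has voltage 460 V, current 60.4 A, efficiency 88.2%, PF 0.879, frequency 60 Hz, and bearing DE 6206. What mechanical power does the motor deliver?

37.3 kW

P_in = √3·V·I·cosφ = 1.732 × 460 × 60.4 × 0.879 = 42299 W
P_out = η·P_in = 0.882 × 42299 = 37308 W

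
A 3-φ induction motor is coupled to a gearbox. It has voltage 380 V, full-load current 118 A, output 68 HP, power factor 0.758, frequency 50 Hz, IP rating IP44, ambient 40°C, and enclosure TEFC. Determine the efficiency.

P_out = 68 × 746 = 50728 W
P_in = √3·V_L·I_L·cosφ = 1.732 × 380 × 118 × 0.758 = 58868 W
η = P_out / P_in = 50728 / 58868 = 0.862 = 86.2%

86.2 %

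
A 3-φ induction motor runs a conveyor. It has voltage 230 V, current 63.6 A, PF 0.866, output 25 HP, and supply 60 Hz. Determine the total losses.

P_in = √3·V·I·cosφ = 1.732×230×63.6×0.866 = 21941 W
P_out = 25×746 = 18650 W
Losses = P_in − P_out = 21941 − 18650 = 3291 W

3290 W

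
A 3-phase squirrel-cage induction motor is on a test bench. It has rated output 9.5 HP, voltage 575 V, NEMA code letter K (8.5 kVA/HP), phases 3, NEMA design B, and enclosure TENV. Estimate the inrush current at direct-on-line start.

81.1 A

S_LR = 8.5 × 9.5 = 80.75 kVA
I_LR = S_LR/(√3·V_L) = 80750/(1.732×575) = 81.1 A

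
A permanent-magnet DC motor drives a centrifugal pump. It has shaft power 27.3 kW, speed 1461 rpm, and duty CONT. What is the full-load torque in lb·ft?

132 lb·ft

ω = 2π × 1461/60 = 153 rad/s
τ = P/ω = 27300/153 = 178.4 N·m
In lb·ft: 178.4/1.356 = 132 lb·ft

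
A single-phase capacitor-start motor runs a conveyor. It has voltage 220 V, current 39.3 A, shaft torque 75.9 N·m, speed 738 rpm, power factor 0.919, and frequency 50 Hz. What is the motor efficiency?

ω = 2π × 738/60 = 77.28 rad/s; P_out = τω = 75.9 × 77.28 = 5866 W
P_in = V·I·cosφ = 220 × 39.3 × 0.919 = 7946 W
η = P_out / P_in = 5866 / 7946 = 0.738 = 73.8%

73.8 %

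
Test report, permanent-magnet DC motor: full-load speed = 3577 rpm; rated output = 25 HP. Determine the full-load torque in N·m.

49.8 N·m

P_out = 25 × 746 = 18650 W
ω = 2π × 3577/60 = 374.6 rad/s
τ = P_out/ω = 18650/374.6 = 49.8 N·m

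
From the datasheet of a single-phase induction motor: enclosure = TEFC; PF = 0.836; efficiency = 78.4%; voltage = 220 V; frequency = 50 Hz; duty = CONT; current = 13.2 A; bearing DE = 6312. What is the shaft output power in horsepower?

P_in = V·I·cosφ = 220 × 13.2 × 0.836 = 2428 W
P_out = η·P_in = 0.784 × 2428 = 1904 W
= 1904/746 = 2.55 HP

2.55 HP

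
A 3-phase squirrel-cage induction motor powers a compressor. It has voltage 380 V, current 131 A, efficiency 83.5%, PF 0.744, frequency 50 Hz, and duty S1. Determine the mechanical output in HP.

71.8 HP

P_in = √3·V·I·cosφ = 1.732 × 380 × 131 × 0.744 = 64147 W
P_out = η·P_in = 0.835 × 64147 = 53563 W
= 53563/746 = 71.8 HP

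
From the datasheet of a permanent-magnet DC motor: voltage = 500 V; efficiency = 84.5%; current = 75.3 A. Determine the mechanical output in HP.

P_in = V·I = 500 × 75.3 = 37650 W
P_out = η·P_in = 0.845 × 37650 = 31814 W
= 31814/746 = 42.6 HP

42.6 HP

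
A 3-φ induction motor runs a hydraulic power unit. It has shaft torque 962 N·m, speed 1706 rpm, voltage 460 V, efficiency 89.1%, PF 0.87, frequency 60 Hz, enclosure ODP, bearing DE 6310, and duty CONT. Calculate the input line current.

ω = 2π×1706/60 = 178.7 rad/s; P_out = τω = 962 × 178.7 = 171909 W
P_in = P_out / η = 171909 / 0.891 = 192939 W
I_L = P_in / (√3·V_L·cosφ) = 192939 / (1.732 × 460 × 0.87) = 278 A

278 A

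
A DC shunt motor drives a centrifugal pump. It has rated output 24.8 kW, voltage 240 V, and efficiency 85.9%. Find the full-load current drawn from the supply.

120 A

P_out = 24.8 kW = 24800 W
P_in = P_out / η = 24800 / 0.859 = 28871 W
I = P_in / V = 28871 / 240 = 120 A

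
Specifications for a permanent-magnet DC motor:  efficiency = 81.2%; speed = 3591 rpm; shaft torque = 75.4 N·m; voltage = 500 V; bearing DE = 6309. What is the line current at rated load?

ω = 2π×3591/60 = 376 rad/s; P_out = τω = 75.4 × 376 = 28350 W
P_in = P_out / η = 28350 / 0.812 = 34914 W
I = P_in / V = 34914 / 500 = 69.8 A

69.8 A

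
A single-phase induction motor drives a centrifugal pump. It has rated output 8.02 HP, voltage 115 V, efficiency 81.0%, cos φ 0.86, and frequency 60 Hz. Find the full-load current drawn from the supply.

P_out = 8.02 × 746 = 5983 W
P_in = P_out / η = 5983 / 0.810 = 7386 W
I = P_in / (V·cosφ) = 7386 / (115 × 0.86) = 74.7 A

74.7 A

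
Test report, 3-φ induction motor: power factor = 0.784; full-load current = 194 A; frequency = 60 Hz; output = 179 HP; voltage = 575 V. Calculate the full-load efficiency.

88.2 %

P_out = 179 × 746 = 133534 W
P_in = √3·V_L·I_L·cosφ = 1.732 × 575 × 194 × 0.784 = 151472 W
η = P_out / P_in = 133534 / 151472 = 0.882 = 88.2%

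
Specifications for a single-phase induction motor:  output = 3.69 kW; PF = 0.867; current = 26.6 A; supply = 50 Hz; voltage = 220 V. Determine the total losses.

1.38 kW

P_in = V·I·cosφ = 220×26.6×0.867 = 5074 W
P_out = 3690 W
Losses = P_in − P_out = 5074 − 3690 = 1384 W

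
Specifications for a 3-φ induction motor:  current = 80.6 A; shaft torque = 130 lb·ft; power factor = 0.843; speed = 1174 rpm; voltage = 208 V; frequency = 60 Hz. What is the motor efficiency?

88.5 %

τ = 130 lb·ft × 1.356 = 176.3 N·m
ω = 2π × 1174/60 = 122.9 rad/s; P_out = τω = 176.3 × 122.9 = 21667 W
P_in = √3·V_L·I_L·cosφ = 1.732 × 208 × 80.6 × 0.843 = 24478 W
η = P_out / P_in = 21667 / 24478 = 0.885 = 88.5%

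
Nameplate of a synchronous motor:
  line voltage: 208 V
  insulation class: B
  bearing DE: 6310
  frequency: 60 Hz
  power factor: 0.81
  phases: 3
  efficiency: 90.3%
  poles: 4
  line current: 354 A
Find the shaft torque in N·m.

495 N·m

P_in = √3·V·I·cosφ = 1.732 × 208 × 354 × 0.81 = 103300 W
P_out = η·P_in = 0.903 × 103300 = 93280 W
n = n_s = 120×60/4 = 1800 rpm (synchronous)
ω = 2π×1800/60 = 188.5 rad/s
τ = P_out/ω = 93280/188.5 = 495 N·m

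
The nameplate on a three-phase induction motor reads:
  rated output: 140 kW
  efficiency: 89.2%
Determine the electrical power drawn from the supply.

P_out = 140000 W
P_in = P_out/η = 140000/0.892 = 156951 W = 157 kW

157 kW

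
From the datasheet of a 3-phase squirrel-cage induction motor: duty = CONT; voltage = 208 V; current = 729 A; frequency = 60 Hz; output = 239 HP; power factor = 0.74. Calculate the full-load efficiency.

91.7 %

P_out = 239 × 746 = 178294 W
P_in = √3·V_L·I_L·cosφ = 1.732 × 208 × 729 × 0.74 = 194344 W
η = P_out / P_in = 178294 / 194344 = 0.917 = 91.7%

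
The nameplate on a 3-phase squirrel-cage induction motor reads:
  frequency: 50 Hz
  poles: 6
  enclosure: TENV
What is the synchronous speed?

n_s = 120f/p = 120×50/6 = 1000 rpm

1000 rpm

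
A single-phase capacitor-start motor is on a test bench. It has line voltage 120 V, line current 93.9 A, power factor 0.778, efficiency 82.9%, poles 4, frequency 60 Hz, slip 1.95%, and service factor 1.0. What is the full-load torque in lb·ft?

P_in = V·I·cosφ = 120 × 93.9 × 0.778 = 8767 W
P_out = η·P_in = 0.829 × 8767 = 7268 W
n_s = 120×60/4 = 1800 rpm; n = 1800×(1−0.0195) = 1765 rpm
ω = 2π×1765/60 = 184.8 rad/s
τ = P_out/ω = 7268/184.8 = 39.33 N·m
In lb·ft: 39.33/1.356 = 29 lb·ft

29 lb·ft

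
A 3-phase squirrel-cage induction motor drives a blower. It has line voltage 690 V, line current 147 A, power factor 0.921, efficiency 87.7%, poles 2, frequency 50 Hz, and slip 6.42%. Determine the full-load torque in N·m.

483 N·m

P_in = √3·V·I·cosφ = 1.732 × 690 × 147 × 0.921 = 161798 W
P_out = η·P_in = 0.877 × 161798 = 141897 W
n_s = 120×50/2 = 3000 rpm; n = 3000×(1−0.0642) = 2807 rpm
ω = 2π×2807/60 = 293.9 rad/s
τ = P_out/ω = 141897/293.9 = 483 N·m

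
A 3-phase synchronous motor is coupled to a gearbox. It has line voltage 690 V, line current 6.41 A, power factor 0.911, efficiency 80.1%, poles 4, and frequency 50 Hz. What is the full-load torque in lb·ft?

P_in = √3·V·I·cosφ = 1.732 × 690 × 6.41 × 0.911 = 6979 W
P_out = η·P_in = 0.801 × 6979 = 5590 W
n = n_s = 120×50/4 = 1500 rpm (synchronous)
ω = 2π×1500/60 = 157.1 rad/s
τ = P_out/ω = 5590/157.1 = 35.58 N·m
In lb·ft: 35.58/1.356 = 26.2 lb·ft

26.2 lb·ft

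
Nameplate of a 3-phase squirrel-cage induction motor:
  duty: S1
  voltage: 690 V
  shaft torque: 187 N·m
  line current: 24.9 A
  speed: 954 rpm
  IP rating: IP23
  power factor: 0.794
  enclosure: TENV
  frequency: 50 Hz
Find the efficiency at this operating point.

79.1 %

ω = 2π × 954/60 = 99.9 rad/s; P_out = τω = 187 × 99.9 = 18681 W
P_in = √3·V_L·I_L·cosφ = 1.732 × 690 × 24.9 × 0.794 = 23627 W
η = P_out / P_in = 18681 / 23627 = 0.791 = 79.1%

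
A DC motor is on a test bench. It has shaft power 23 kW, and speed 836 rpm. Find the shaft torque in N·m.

ω = 2π × 836/60 = 87.55 rad/s
τ = P/ω = 23000/87.55 = 263 N·m

263 N·m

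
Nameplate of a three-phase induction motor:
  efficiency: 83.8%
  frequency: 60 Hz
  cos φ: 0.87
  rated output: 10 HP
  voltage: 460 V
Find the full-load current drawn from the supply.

12.8 A

P_out = 10 × 746 = 7460 W
P_in = P_out / η = 7460 / 0.838 = 8902 W
I_L = P_in / (√3·V_L·cosφ) = 8902 / (1.732 × 460 × 0.87) = 12.8 A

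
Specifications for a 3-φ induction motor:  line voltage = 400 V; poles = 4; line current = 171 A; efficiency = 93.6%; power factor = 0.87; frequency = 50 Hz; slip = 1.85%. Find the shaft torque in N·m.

626 N·m

P_in = √3·V·I·cosφ = 1.732 × 400 × 171 × 0.87 = 103068 W
P_out = η·P_in = 0.936 × 103068 = 96472 W
n_s = 120×50/4 = 1500 rpm; n = 1500×(1−0.0185) = 1472 rpm
ω = 2π×1472/60 = 154.1 rad/s
τ = P_out/ω = 96472/154.1 = 626 N·m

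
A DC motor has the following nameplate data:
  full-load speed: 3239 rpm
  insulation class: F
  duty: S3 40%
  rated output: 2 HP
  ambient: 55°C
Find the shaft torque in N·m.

P_out = 2 × 746 = 1492 W
ω = 2π × 3239/60 = 339.2 rad/s
τ = P_out/ω = 1492/339.2 = 4.4 N·m

4.4 N·m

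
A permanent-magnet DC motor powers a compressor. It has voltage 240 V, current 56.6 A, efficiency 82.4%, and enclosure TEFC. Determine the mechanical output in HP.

P_in = V·I = 240 × 56.6 = 13584 W
P_out = η·P_in = 0.824 × 13584 = 11193 W
= 11193/746 = 15 HP

15 HP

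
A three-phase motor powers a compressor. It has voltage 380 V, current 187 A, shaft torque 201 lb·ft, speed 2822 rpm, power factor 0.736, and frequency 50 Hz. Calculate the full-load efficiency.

τ = 201 lb·ft × 1.356 = 272.6 N·m
ω = 2π × 2822/60 = 295.5 rad/s; P_out = τω = 272.6 × 295.5 = 80553 W
P_in = √3·V_L·I_L·cosφ = 1.732 × 380 × 187 × 0.736 = 90584 W
η = P_out / P_in = 80553 / 90584 = 0.889 = 88.9%

88.9 %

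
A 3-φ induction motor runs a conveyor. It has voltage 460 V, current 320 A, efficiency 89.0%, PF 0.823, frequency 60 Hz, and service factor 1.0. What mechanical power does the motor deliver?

P_in = √3·V·I·cosφ = 1.732 × 460 × 320 × 0.823 = 209824 W
P_out = η·P_in = 0.89 × 209824 = 186743 W

187 kW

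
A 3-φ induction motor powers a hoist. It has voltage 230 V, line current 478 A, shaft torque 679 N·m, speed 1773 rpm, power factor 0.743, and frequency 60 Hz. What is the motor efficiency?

89.1 %

ω = 2π × 1773/60 = 185.7 rad/s; P_out = τω = 679 × 185.7 = 126090 W
P_in = √3·V_L·I_L·cosφ = 1.732 × 230 × 478 × 0.743 = 141479 W
η = P_out / P_in = 126090 / 141479 = 0.891 = 89.1%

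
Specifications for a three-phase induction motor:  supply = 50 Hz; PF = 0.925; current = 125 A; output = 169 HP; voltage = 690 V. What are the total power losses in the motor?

12100 W

P_in = √3·V·I·cosφ = 1.732×690×125×0.925 = 138181 W
P_out = 169×746 = 126074 W
Losses = P_in − P_out = 138181 − 126074 = 12107 W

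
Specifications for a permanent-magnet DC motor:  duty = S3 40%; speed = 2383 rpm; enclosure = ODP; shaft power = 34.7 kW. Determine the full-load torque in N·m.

ω = 2π × 2383/60 = 249.5 rad/s
τ = P/ω = 34700/249.5 = 139 N·m

139 N·m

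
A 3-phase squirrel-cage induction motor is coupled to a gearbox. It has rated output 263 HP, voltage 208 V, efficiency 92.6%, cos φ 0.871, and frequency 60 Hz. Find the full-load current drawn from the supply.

675 A

P_out = 263 × 746 = 196198 W
P_in = P_out / η = 196198 / 0.926 = 211877 W
I_L = P_in / (√3·V_L·cosφ) = 211877 / (1.732 × 208 × 0.871) = 675 A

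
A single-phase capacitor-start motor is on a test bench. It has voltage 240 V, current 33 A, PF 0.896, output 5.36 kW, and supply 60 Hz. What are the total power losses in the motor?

1.74 kW

P_in = V·I·cosφ = 240×33×0.896 = 7096 W
P_out = 5360 W
Losses = P_in − P_out = 7096 − 5360 = 1736 W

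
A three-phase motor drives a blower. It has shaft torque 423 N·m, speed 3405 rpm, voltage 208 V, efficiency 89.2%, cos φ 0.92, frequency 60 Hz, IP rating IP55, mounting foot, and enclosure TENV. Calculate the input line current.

510 A

ω = 2π×3405/60 = 356.6 rad/s; P_out = τω = 423 × 356.6 = 150842 W
P_in = P_out / η = 150842 / 0.892 = 169105 W
I_L = P_in / (√3·V_L·cosφ) = 169105 / (1.732 × 208 × 0.92) = 510 A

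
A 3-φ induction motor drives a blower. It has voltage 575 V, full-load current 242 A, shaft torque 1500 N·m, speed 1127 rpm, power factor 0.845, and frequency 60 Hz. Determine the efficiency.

86.9 %

ω = 2π × 1127/60 = 118 rad/s; P_out = τω = 1500 × 118 = 177000 W
P_in = √3·V_L·I_L·cosφ = 1.732 × 575 × 242 × 0.845 = 203652 W
η = P_out / P_in = 177000 / 203652 = 0.869 = 86.9%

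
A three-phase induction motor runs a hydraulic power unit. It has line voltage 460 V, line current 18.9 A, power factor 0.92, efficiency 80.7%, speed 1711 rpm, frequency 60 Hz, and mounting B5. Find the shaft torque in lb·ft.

P_in = √3·V·I·cosφ = 1.732 × 460 × 18.9 × 0.92 = 13853 W
P_out = η·P_in = 0.807 × 13853 = 11179 W
n = 1711 rpm
ω = 2π×1711/60 = 179.2 rad/s
τ = P_out/ω = 11179/179.2 = 62.38 N·m
In lb·ft: 62.38/1.356 = 46 lb·ft

46 lb·ft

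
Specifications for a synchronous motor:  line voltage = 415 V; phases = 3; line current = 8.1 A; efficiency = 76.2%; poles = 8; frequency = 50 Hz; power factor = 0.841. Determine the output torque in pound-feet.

P_in = √3·V·I·cosφ = 1.732 × 415 × 8.1 × 0.841 = 4896 W
P_out = η·P_in = 0.762 × 4896 = 3731 W
n = n_s = 120×50/8 = 750 rpm (synchronous)
ω = 2π×750/60 = 78.54 rad/s
τ = P_out/ω = 3731/78.54 = 47.5 N·m
In lb·ft: 47.5/1.356 = 35 lb·ft

35 lb·ft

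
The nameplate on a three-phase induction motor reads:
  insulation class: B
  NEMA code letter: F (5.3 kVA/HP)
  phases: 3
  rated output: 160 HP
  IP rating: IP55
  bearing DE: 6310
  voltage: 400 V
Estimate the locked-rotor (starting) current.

S_LR = 5.3 × 160 = 848 kVA
I_LR = S_LR/(√3·V_L) = 848000/(1.732×400) = 1220 A

1220 A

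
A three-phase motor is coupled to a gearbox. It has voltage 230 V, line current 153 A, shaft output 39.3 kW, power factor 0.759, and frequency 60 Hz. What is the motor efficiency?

85.0 %

P_out = 39.3 kW = 39300 W
P_in = √3·V_L·I_L·cosφ = 1.732 × 230 × 153 × 0.759 = 46260 W
η = P_out / P_in = 39300 / 46260 = 0.850 = 85.0%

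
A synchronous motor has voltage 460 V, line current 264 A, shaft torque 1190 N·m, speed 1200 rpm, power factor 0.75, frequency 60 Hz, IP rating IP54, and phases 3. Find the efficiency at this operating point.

94.8 %

ω = 2π × 1200/60 = 125.7 rad/s; P_out = τω = 1190 × 125.7 = 149583 W
P_in = √3·V_L·I_L·cosφ = 1.732 × 460 × 264 × 0.75 = 157751 W
η = P_out / P_in = 149583 / 157751 = 0.948 = 94.8%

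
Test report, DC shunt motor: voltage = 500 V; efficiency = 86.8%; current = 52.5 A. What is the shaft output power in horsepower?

30.5 HP

P_in = V·I = 500 × 52.5 = 26250 W
P_out = η·P_in = 0.868 × 26250 = 22785 W
= 22785/746 = 30.5 HP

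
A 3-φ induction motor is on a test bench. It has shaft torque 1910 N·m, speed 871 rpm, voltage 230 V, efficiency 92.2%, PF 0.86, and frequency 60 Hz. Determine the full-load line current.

552 A

ω = 2π×871/60 = 91.21 rad/s; P_out = τω = 1910 × 91.21 = 174211 W
P_in = P_out / η = 174211 / 0.922 = 188949 W
I_L = P_in / (√3·V_L·cosφ) = 188949 / (1.732 × 230 × 0.86) = 552 A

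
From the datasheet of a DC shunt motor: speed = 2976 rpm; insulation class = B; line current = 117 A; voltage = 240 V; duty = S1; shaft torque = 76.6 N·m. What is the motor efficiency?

85.0 %

ω = 2π × 2976/60 = 311.6 rad/s; P_out = τω = 76.6 × 311.6 = 23869 W
P_in = V·I = 240 × 117 = 28080 W
η = P_out / P_in = 23869 / 28080 = 0.850 = 85.0%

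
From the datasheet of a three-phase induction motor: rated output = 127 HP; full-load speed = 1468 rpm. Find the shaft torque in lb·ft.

455 lb·ft

P_out = 127 × 746 = 94742 W
ω = 2π × 1468/60 = 153.7 rad/s
τ = P_out/ω = 94742/153.7 = 616.4 N·m
In lb·ft: 616.4/1.356 = 455 lb·ft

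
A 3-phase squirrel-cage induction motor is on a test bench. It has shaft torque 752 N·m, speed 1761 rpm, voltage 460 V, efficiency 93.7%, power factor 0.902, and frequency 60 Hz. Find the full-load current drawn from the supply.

206 A

ω = 2π×1761/60 = 184.4 rad/s; P_out = τω = 752 × 184.4 = 138669 W
P_in = P_out / η = 138669 / 0.937 = 147993 W
I_L = P_in / (√3·V_L·cosφ) = 147993 / (1.732 × 460 × 0.902) = 206 A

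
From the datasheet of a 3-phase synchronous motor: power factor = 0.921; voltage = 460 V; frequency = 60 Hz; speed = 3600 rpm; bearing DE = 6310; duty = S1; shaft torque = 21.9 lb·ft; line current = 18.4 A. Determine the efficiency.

82.9 %

τ = 21.9 lb·ft × 1.356 = 29.7 N·m
ω = 2π × 3600/60 = 377 rad/s; P_out = τω = 29.7 × 377 = 11197 W
P_in = √3·V_L·I_L·cosφ = 1.732 × 460 × 18.4 × 0.921 = 13502 W
η = P_out / P_in = 11197 / 13502 = 0.829 = 82.9%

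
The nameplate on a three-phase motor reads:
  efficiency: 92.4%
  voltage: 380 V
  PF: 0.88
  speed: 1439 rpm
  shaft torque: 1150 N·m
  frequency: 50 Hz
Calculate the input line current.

ω = 2π×1439/60 = 150.7 rad/s; P_out = τω = 1150 × 150.7 = 173305 W
P_in = P_out / η = 173305 / 0.924 = 187560 W
I_L = P_in / (√3·V_L·cosφ) = 187560 / (1.732 × 380 × 0.88) = 324 A

324 A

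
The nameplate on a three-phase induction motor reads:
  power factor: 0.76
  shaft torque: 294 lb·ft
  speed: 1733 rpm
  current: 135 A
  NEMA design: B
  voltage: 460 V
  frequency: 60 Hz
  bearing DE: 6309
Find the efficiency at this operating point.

τ = 294 lb·ft × 1.356 = 398.7 N·m
ω = 2π × 1733/60 = 181.5 rad/s; P_out = τω = 398.7 × 181.5 = 72364 W
P_in = √3·V_L·I_L·cosφ = 1.732 × 460 × 135 × 0.76 = 81743 W
η = P_out / P_in = 72364 / 81743 = 0.885 = 88.5%

88.5 %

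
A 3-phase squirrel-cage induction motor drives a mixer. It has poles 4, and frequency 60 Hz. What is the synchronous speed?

n_s = 120f/p = 120×60/4 = 1800 rpm

1800 rpm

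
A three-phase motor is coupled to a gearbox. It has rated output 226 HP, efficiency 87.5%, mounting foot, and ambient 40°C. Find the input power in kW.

P_out = 226 × 746 = 168596 W
P_in = P_out/η = 168596/0.875 = 192681 W = 193 kW

193 kW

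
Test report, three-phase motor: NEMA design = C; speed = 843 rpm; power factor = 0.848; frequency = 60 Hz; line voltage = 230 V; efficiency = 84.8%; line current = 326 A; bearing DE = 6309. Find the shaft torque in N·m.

1060 N·m

P_in = √3·V·I·cosφ = 1.732 × 230 × 326 × 0.848 = 110126 W
P_out = η·P_in = 0.848 × 110126 = 93387 W
n = 843 rpm
ω = 2π×843/60 = 88.28 rad/s
τ = P_out/ω = 93387/88.28 = 1060 N·m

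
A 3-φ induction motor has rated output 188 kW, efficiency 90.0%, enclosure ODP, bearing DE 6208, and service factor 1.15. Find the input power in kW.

209 kW

P_out = 188000 W
P_in = P_out/η = 188000/0.9 = 208889 W = 209 kW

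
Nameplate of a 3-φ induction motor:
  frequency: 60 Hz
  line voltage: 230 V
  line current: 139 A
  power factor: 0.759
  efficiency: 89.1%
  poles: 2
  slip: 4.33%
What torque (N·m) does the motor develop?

104 N·m

P_in = √3·V·I·cosφ = 1.732 × 230 × 139 × 0.759 = 42027 W
P_out = η·P_in = 0.891 × 42027 = 37446 W
n_s = 120×60/2 = 3600 rpm; n = 3600×(1−0.0433) = 3444 rpm
ω = 2π×3444/60 = 360.7 rad/s
τ = P_out/ω = 37446/360.7 = 104 N·m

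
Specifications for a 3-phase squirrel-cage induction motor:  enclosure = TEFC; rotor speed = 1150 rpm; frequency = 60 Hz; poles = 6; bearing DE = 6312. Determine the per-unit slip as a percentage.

4.2 %

n_s = 120f/p = 120×60/6 = 1200 rpm
s = (n_s − n)/n_s = (1200 − 1150)/1200 = 0.0417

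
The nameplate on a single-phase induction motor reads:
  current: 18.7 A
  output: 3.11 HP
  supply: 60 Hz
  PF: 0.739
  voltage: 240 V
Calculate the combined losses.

997 W

P_in = V·I·cosφ = 240×18.7×0.739 = 3317 W
P_out = 3.11×746 = 2320 W
Losses = P_in − P_out = 3317 − 2320 = 997 W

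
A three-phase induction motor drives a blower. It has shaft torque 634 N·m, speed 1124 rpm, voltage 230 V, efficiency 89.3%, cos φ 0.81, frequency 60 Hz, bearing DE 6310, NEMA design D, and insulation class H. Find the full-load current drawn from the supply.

ω = 2π×1124/60 = 117.7 rad/s; P_out = τω = 634 × 117.7 = 74622 W
P_in = P_out / η = 74622 / 0.893 = 83563 W
I_L = P_in / (√3·V_L·cosφ) = 83563 / (1.732 × 230 × 0.81) = 259 A

259 A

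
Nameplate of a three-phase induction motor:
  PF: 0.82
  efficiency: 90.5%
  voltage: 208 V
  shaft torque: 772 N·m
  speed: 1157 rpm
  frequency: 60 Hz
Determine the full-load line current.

ω = 2π×1157/60 = 121.2 rad/s; P_out = τω = 772 × 121.2 = 93566 W
P_in = P_out / η = 93566 / 0.905 = 103388 W
I_L = P_in / (√3·V_L·cosφ) = 103388 / (1.732 × 208 × 0.82) = 350 A

350 A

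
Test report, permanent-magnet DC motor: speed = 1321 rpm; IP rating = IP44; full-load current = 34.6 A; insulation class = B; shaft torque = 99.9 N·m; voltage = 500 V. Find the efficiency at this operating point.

ω = 2π × 1321/60 = 138.3 rad/s; P_out = τω = 99.9 × 138.3 = 13816 W
P_in = V·I = 500 × 34.6 = 17300 W
η = P_out / P_in = 13816 / 17300 = 0.799 = 79.9%

79.9 %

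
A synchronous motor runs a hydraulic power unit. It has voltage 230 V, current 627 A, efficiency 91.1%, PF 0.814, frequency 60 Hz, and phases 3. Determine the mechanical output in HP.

P_in = √3·V·I·cosφ = 1.732 × 230 × 627 × 0.814 = 203314 W
P_out = η·P_in = 0.911 × 203314 = 185219 W
= 185219/746 = 248 HP

248 HP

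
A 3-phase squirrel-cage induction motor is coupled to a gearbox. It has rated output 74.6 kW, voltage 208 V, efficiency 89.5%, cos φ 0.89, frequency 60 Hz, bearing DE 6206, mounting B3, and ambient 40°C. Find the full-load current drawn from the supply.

P_out = 74.6 kW = 74600 W
P_in = P_out / η = 74600 / 0.895 = 83352 W
I_L = P_in / (√3·V_L·cosφ) = 83352 / (1.732 × 208 × 0.89) = 260 A

260 A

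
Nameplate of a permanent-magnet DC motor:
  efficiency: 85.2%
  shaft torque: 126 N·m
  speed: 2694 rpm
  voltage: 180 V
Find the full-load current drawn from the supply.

232 A

ω = 2π×2694/60 = 282.1 rad/s; P_out = τω = 126 × 282.1 = 35545 W
P_in = P_out / η = 35545 / 0.852 = 41719 W
I = P_in / V = 41719 / 180 = 232 A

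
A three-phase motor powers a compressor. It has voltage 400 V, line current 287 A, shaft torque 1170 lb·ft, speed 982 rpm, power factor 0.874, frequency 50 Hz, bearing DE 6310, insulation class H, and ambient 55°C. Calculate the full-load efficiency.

93.9 %

τ = 1170 lb·ft × 1.356 = 1587 N·m
ω = 2π × 982/60 = 102.8 rad/s; P_out = τω = 1587 × 102.8 = 163144 W
P_in = √3·V_L·I_L·cosφ = 1.732 × 400 × 287 × 0.874 = 173781 W
η = P_out / P_in = 163144 / 173781 = 0.939 = 93.9%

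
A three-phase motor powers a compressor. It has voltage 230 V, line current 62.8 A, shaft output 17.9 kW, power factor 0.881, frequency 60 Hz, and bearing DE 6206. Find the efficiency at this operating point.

P_out = 17.9 kW = 17900 W
P_in = √3·V_L·I_L·cosφ = 1.732 × 230 × 62.8 × 0.881 = 22040 W
η = P_out / P_in = 17900 / 22040 = 0.812 = 81.2%

81.2 %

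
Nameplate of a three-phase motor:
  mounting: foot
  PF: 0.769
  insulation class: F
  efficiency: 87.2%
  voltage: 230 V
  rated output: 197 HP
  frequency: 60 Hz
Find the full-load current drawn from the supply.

550 A

P_out = 197 × 746 = 146962 W
P_in = P_out / η = 146962 / 0.872 = 168534 W
I_L = P_in / (√3·V_L·cosφ) = 168534 / (1.732 × 230 × 0.769) = 550 A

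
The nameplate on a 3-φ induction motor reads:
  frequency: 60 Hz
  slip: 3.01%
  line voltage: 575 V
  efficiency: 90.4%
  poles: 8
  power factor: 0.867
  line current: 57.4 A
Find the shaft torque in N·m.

490 N·m

P_in = √3·V·I·cosφ = 1.732 × 575 × 57.4 × 0.867 = 49562 W
P_out = η·P_in = 0.904 × 49562 = 44804 W
n_s = 120×60/8 = 900 rpm; n = 900×(1−0.0301) = 873 rpm
ω = 2π×873/60 = 91.42 rad/s
τ = P_out/ω = 44804/91.42 = 490 N·m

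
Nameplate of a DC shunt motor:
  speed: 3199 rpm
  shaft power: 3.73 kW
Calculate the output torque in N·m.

ω = 2π × 3199/60 = 335 rad/s
τ = P/ω = 3730/335 = 11.1 N·m

11.1 N·m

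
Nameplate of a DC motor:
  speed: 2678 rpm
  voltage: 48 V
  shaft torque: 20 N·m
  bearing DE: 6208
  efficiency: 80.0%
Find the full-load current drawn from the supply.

146 A

ω = 2π×2678/60 = 280.4 rad/s; P_out = τω = 20 × 280.4 = 5608 W
P_in = P_out / η = 5608 / 0.800 = 7010 W
I = P_in / V = 7010 / 48 = 146 A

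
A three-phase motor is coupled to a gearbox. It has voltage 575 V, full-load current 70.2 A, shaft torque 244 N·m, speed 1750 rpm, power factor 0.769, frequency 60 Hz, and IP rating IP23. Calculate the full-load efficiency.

ω = 2π × 1750/60 = 183.3 rad/s; P_out = τω = 244 × 183.3 = 44725 W
P_in = √3·V_L·I_L·cosφ = 1.732 × 575 × 70.2 × 0.769 = 53762 W
η = P_out / P_in = 44725 / 53762 = 0.832 = 83.2%

83.2 %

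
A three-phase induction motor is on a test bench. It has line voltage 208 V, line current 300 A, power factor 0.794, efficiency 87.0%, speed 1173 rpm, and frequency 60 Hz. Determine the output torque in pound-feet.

P_in = √3·V·I·cosφ = 1.732 × 208 × 300 × 0.794 = 85813 W
P_out = η·P_in = 0.87 × 85813 = 74657 W
n = 1173 rpm
ω = 2π×1173/60 = 122.8 rad/s
τ = P_out/ω = 74657/122.8 = 608 N·m
In lb·ft: 608/1.356 = 448 lb·ft

448 lb·ft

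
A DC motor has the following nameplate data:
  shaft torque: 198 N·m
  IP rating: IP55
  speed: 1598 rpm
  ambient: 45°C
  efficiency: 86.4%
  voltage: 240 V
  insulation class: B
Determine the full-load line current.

160 A

ω = 2π×1598/60 = 167.3 rad/s; P_out = τω = 198 × 167.3 = 33125 W
P_in = P_out / η = 33125 / 0.864 = 38339 W
I = P_in / V = 38339 / 240 = 160 A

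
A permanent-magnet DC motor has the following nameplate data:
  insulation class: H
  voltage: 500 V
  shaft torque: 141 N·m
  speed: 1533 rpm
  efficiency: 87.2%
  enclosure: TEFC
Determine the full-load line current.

ω = 2π×1533/60 = 160.5 rad/s; P_out = τω = 141 × 160.5 = 22631 W
P_in = P_out / η = 22631 / 0.872 = 25953 W
I = P_in / V = 25953 / 500 = 51.9 A

51.9 A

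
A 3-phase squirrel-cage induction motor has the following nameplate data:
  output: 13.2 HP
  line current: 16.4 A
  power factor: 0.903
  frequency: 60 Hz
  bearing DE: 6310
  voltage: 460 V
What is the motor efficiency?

83.5 %

P_out = 13.2 × 746 = 9847 W
P_in = √3·V_L·I_L·cosφ = 1.732 × 460 × 16.4 × 0.903 = 11799 W
η = P_out / P_in = 9847 / 11799 = 0.835 = 83.5%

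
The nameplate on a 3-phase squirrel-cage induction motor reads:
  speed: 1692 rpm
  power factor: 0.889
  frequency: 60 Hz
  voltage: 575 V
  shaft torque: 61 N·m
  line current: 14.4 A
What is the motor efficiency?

84.8 %

ω = 2π × 1692/60 = 177.2 rad/s; P_out = τω = 61 × 177.2 = 10809 W
P_in = √3·V_L·I_L·cosφ = 1.732 × 575 × 14.4 × 0.889 = 12749 W
η = P_out / P_in = 10809 / 12749 = 0.848 = 84.8%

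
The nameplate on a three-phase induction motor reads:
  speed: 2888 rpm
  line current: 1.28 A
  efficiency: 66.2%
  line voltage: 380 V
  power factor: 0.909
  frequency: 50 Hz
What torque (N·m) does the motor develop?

1.68 N·m

P_in = √3·V·I·cosφ = 1.732 × 380 × 1.28 × 0.909 = 766 W
P_out = η·P_in = 0.662 × 766 = 507 W
n = 2888 rpm
ω = 2π×2888/60 = 302.4 rad/s
τ = P_out/ω = 507/302.4 = 1.68 N·m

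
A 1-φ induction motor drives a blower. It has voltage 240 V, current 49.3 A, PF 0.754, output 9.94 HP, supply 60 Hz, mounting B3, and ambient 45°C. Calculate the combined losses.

P_in = V·I·cosφ = 240×49.3×0.754 = 8921 W
P_out = 9.94×746 = 7415 W
Losses = P_in − P_out = 8921 − 7415 = 1506 W

1.51 kW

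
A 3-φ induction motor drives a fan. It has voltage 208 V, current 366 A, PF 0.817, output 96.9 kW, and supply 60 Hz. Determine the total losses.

P_in = √3·V·I·cosφ = 1.732×208×366×0.817 = 107724 W
P_out = 96900 W
Losses = P_in − P_out = 107724 − 96900 = 10824 W

10800 W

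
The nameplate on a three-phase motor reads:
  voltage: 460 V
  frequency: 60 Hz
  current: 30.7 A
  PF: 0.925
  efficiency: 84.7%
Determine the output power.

19.2 kW

P_in = √3·V·I·cosφ = 1.732 × 460 × 30.7 × 0.925 = 22625 W
P_out = η·P_in = 0.847 × 22625 = 19163 W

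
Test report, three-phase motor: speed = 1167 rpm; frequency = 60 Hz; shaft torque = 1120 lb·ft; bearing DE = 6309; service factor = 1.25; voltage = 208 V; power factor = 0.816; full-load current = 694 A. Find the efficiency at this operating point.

τ = 1120 lb·ft × 1.356 = 1519 N·m
ω = 2π × 1167/60 = 122.2 rad/s; P_out = τω = 1519 × 122.2 = 185622 W
P_in = √3·V_L·I_L·cosφ = 1.732 × 208 × 694 × 0.816 = 204014 W
η = P_out / P_in = 185622 / 204014 = 0.910 = 91.0%

91.0 %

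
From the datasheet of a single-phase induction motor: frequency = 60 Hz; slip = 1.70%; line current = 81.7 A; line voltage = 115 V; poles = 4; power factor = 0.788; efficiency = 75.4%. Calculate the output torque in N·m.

P_in = V·I·cosφ = 115 × 81.7 × 0.788 = 7404 W
P_out = η·P_in = 0.754 × 7404 = 5583 W
n_s = 120×60/4 = 1800 rpm; n = 1800×(1−0.017) = 1769 rpm
ω = 2π×1769/60 = 185.2 rad/s
τ = P_out/ω = 5583/185.2 = 30.1 N·m

30.1 N·m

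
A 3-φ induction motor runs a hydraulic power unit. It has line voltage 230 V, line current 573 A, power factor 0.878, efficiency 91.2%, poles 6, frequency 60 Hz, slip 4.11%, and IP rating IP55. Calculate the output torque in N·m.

1520 N·m

P_in = √3·V·I·cosφ = 1.732 × 230 × 573 × 0.878 = 200413 W
P_out = η·P_in = 0.912 × 200413 = 182777 W
n_s = 120×60/6 = 1200 rpm; n = 1200×(1−0.0411) = 1151 rpm
ω = 2π×1151/60 = 120.5 rad/s
τ = P_out/ω = 182777/120.5 = 1520 N·m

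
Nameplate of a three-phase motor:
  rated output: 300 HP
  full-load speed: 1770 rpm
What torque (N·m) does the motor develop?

1210 N·m

P_out = 300 × 746 = 223800 W
ω = 2π × 1770/60 = 185.4 rad/s
τ = P_out/ω = 223800/185.4 = 1210 N·m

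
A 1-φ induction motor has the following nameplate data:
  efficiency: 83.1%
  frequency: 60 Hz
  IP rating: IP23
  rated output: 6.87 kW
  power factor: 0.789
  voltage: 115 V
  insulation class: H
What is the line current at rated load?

91.1 A

P_out = 6.87 kW = 6870 W
P_in = P_out / η = 6870 / 0.831 = 8267 W
I = P_in / (V·cosφ) = 8267 / (115 × 0.789) = 91.1 A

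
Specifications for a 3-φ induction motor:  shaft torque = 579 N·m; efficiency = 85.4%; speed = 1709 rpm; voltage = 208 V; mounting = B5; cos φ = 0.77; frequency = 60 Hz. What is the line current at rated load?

437 A

ω = 2π×1709/60 = 179 rad/s; P_out = τω = 579 × 179 = 103641 W
P_in = P_out / η = 103641 / 0.854 = 121359 W
I_L = P_in / (√3·V_L·cosφ) = 121359 / (1.732 × 208 × 0.77) = 437 A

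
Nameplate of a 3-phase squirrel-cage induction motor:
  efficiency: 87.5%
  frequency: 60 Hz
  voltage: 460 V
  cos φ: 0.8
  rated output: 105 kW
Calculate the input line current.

P_out = 105 kW = 105000 W
P_in = P_out / η = 105000 / 0.875 = 120000 W
I_L = P_in / (√3·V_L·cosφ) = 120000 / (1.732 × 460 × 0.8) = 188 A

188 A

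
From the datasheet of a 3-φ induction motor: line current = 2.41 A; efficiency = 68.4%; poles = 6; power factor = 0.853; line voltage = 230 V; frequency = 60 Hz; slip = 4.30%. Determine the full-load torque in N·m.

P_in = √3·V·I·cosφ = 1.732 × 230 × 2.41 × 0.853 = 819 W
P_out = η·P_in = 0.684 × 819 = 560 W
n_s = 120×60/6 = 1200 rpm; n = 1200×(1−0.043) = 1148 rpm
ω = 2π×1148/60 = 120.2 rad/s
τ = P_out/ω = 560/120.2 = 4.66 N·m

4.66 N·m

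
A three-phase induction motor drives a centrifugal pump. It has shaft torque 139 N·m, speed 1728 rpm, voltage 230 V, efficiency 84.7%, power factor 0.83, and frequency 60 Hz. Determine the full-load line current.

ω = 2π×1728/60 = 181 rad/s; P_out = τω = 139 × 181 = 25159 W
P_in = P_out / η = 25159 / 0.847 = 29704 W
I_L = P_in / (√3·V_L·cosφ) = 29704 / (1.732 × 230 × 0.83) = 89.8 A

89.8 A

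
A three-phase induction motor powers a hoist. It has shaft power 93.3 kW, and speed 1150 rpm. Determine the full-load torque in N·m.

ω = 2π × 1150/60 = 120.4 rad/s
τ = P/ω = 93300/120.4 = 775 N·m

775 N·m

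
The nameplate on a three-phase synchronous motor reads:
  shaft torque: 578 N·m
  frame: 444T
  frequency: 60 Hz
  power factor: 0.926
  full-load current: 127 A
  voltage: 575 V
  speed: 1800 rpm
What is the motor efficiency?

ω = 2π × 1800/60 = 188.5 rad/s; P_out = τω = 578 × 188.5 = 108953 W
P_in = √3·V_L·I_L·cosφ = 1.732 × 575 × 127 × 0.926 = 117120 W
η = P_out / P_in = 108953 / 117120 = 0.930 = 93.0%

93.0 %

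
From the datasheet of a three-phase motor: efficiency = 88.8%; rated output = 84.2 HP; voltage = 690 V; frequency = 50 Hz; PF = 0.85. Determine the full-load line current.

69.6 A

P_out = 84.2 × 746 = 62813 W
P_in = P_out / η = 62813 / 0.888 = 70735 W
I_L = P_in / (√3·V_L·cosφ) = 70735 / (1.732 × 690 × 0.85) = 69.6 A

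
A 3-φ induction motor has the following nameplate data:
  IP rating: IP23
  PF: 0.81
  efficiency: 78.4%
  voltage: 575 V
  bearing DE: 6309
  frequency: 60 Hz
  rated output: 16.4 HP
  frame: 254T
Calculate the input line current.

19.3 A

P_out = 16.4 × 746 = 12234 W
P_in = P_out / η = 12234 / 0.784 = 15605 W
I_L = P_in / (√3·V_L·cosφ) = 15605 / (1.732 × 575 × 0.81) = 19.3 A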